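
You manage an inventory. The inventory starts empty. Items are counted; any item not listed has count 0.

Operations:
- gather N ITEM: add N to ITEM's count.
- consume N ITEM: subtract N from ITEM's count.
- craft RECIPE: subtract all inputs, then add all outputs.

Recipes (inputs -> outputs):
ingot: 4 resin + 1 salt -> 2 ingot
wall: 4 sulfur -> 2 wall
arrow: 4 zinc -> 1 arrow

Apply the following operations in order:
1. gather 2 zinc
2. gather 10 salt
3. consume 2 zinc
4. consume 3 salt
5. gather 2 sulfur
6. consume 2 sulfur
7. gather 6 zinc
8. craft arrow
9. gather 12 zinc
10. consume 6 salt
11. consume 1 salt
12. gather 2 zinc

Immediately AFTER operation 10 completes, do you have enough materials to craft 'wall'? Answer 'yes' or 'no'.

After 1 (gather 2 zinc): zinc=2
After 2 (gather 10 salt): salt=10 zinc=2
After 3 (consume 2 zinc): salt=10
After 4 (consume 3 salt): salt=7
After 5 (gather 2 sulfur): salt=7 sulfur=2
After 6 (consume 2 sulfur): salt=7
After 7 (gather 6 zinc): salt=7 zinc=6
After 8 (craft arrow): arrow=1 salt=7 zinc=2
After 9 (gather 12 zinc): arrow=1 salt=7 zinc=14
After 10 (consume 6 salt): arrow=1 salt=1 zinc=14

Answer: no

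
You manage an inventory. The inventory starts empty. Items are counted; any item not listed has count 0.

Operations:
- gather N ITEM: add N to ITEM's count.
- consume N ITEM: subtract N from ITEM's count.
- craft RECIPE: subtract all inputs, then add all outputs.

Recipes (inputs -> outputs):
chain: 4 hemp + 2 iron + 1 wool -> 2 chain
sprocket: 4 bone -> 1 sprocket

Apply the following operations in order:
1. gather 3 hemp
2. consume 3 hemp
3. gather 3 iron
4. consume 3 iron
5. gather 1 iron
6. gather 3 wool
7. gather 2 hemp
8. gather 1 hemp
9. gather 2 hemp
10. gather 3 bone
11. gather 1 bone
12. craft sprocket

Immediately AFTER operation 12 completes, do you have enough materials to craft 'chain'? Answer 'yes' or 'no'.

After 1 (gather 3 hemp): hemp=3
After 2 (consume 3 hemp): (empty)
After 3 (gather 3 iron): iron=3
After 4 (consume 3 iron): (empty)
After 5 (gather 1 iron): iron=1
After 6 (gather 3 wool): iron=1 wool=3
After 7 (gather 2 hemp): hemp=2 iron=1 wool=3
After 8 (gather 1 hemp): hemp=3 iron=1 wool=3
After 9 (gather 2 hemp): hemp=5 iron=1 wool=3
After 10 (gather 3 bone): bone=3 hemp=5 iron=1 wool=3
After 11 (gather 1 bone): bone=4 hemp=5 iron=1 wool=3
After 12 (craft sprocket): hemp=5 iron=1 sprocket=1 wool=3

Answer: no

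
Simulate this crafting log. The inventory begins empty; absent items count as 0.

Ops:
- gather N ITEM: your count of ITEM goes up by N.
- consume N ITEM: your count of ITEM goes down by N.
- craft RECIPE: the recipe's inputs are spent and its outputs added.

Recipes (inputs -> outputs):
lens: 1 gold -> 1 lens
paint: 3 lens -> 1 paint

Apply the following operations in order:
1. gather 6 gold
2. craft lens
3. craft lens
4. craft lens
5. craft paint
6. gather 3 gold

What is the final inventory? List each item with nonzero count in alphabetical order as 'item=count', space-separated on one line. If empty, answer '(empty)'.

After 1 (gather 6 gold): gold=6
After 2 (craft lens): gold=5 lens=1
After 3 (craft lens): gold=4 lens=2
After 4 (craft lens): gold=3 lens=3
After 5 (craft paint): gold=3 paint=1
After 6 (gather 3 gold): gold=6 paint=1

Answer: gold=6 paint=1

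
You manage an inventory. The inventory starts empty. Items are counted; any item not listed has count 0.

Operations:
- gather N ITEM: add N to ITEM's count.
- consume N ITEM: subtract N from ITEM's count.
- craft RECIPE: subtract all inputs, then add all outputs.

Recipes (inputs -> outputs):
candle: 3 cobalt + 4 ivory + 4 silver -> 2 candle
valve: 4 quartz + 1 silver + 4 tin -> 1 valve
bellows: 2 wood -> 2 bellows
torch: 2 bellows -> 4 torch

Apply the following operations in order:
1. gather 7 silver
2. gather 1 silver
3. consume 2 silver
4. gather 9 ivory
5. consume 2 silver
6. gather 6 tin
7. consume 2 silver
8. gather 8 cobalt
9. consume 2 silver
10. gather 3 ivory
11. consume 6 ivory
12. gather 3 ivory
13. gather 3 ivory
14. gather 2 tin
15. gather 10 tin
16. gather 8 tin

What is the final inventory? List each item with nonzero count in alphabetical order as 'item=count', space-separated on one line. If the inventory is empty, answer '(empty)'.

After 1 (gather 7 silver): silver=7
After 2 (gather 1 silver): silver=8
After 3 (consume 2 silver): silver=6
After 4 (gather 9 ivory): ivory=9 silver=6
After 5 (consume 2 silver): ivory=9 silver=4
After 6 (gather 6 tin): ivory=9 silver=4 tin=6
After 7 (consume 2 silver): ivory=9 silver=2 tin=6
After 8 (gather 8 cobalt): cobalt=8 ivory=9 silver=2 tin=6
After 9 (consume 2 silver): cobalt=8 ivory=9 tin=6
After 10 (gather 3 ivory): cobalt=8 ivory=12 tin=6
After 11 (consume 6 ivory): cobalt=8 ivory=6 tin=6
After 12 (gather 3 ivory): cobalt=8 ivory=9 tin=6
After 13 (gather 3 ivory): cobalt=8 ivory=12 tin=6
After 14 (gather 2 tin): cobalt=8 ivory=12 tin=8
After 15 (gather 10 tin): cobalt=8 ivory=12 tin=18
After 16 (gather 8 tin): cobalt=8 ivory=12 tin=26

Answer: cobalt=8 ivory=12 tin=26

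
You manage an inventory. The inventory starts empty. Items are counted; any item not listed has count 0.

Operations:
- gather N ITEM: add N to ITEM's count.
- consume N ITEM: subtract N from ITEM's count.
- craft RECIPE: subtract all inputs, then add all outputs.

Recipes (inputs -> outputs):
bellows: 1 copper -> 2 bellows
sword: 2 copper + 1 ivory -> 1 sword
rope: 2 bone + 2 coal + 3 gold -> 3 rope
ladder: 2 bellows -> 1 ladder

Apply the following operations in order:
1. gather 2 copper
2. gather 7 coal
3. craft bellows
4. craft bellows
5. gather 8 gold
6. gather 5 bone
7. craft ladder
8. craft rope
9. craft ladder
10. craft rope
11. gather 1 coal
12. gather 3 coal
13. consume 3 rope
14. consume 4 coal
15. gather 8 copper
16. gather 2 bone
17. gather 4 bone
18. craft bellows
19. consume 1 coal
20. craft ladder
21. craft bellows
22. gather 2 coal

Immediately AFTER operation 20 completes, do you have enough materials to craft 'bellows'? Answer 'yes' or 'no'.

Answer: yes

Derivation:
After 1 (gather 2 copper): copper=2
After 2 (gather 7 coal): coal=7 copper=2
After 3 (craft bellows): bellows=2 coal=7 copper=1
After 4 (craft bellows): bellows=4 coal=7
After 5 (gather 8 gold): bellows=4 coal=7 gold=8
After 6 (gather 5 bone): bellows=4 bone=5 coal=7 gold=8
After 7 (craft ladder): bellows=2 bone=5 coal=7 gold=8 ladder=1
After 8 (craft rope): bellows=2 bone=3 coal=5 gold=5 ladder=1 rope=3
After 9 (craft ladder): bone=3 coal=5 gold=5 ladder=2 rope=3
After 10 (craft rope): bone=1 coal=3 gold=2 ladder=2 rope=6
After 11 (gather 1 coal): bone=1 coal=4 gold=2 ladder=2 rope=6
After 12 (gather 3 coal): bone=1 coal=7 gold=2 ladder=2 rope=6
After 13 (consume 3 rope): bone=1 coal=7 gold=2 ladder=2 rope=3
After 14 (consume 4 coal): bone=1 coal=3 gold=2 ladder=2 rope=3
After 15 (gather 8 copper): bone=1 coal=3 copper=8 gold=2 ladder=2 rope=3
After 16 (gather 2 bone): bone=3 coal=3 copper=8 gold=2 ladder=2 rope=3
After 17 (gather 4 bone): bone=7 coal=3 copper=8 gold=2 ladder=2 rope=3
After 18 (craft bellows): bellows=2 bone=7 coal=3 copper=7 gold=2 ladder=2 rope=3
After 19 (consume 1 coal): bellows=2 bone=7 coal=2 copper=7 gold=2 ladder=2 rope=3
After 20 (craft ladder): bone=7 coal=2 copper=7 gold=2 ladder=3 rope=3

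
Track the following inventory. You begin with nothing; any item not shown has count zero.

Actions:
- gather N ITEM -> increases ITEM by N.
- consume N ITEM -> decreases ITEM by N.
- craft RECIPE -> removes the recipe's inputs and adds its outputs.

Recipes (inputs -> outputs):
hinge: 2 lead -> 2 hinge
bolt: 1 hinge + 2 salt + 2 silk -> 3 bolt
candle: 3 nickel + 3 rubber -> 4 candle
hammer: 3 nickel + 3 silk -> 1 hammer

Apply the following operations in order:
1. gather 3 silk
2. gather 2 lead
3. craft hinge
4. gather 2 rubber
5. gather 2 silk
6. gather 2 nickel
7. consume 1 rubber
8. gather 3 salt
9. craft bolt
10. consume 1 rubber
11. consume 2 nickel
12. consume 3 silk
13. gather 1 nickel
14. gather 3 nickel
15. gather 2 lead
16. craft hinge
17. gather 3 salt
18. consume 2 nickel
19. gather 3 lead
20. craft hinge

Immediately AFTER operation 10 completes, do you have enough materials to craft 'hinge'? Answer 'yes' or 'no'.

After 1 (gather 3 silk): silk=3
After 2 (gather 2 lead): lead=2 silk=3
After 3 (craft hinge): hinge=2 silk=3
After 4 (gather 2 rubber): hinge=2 rubber=2 silk=3
After 5 (gather 2 silk): hinge=2 rubber=2 silk=5
After 6 (gather 2 nickel): hinge=2 nickel=2 rubber=2 silk=5
After 7 (consume 1 rubber): hinge=2 nickel=2 rubber=1 silk=5
After 8 (gather 3 salt): hinge=2 nickel=2 rubber=1 salt=3 silk=5
After 9 (craft bolt): bolt=3 hinge=1 nickel=2 rubber=1 salt=1 silk=3
After 10 (consume 1 rubber): bolt=3 hinge=1 nickel=2 salt=1 silk=3

Answer: no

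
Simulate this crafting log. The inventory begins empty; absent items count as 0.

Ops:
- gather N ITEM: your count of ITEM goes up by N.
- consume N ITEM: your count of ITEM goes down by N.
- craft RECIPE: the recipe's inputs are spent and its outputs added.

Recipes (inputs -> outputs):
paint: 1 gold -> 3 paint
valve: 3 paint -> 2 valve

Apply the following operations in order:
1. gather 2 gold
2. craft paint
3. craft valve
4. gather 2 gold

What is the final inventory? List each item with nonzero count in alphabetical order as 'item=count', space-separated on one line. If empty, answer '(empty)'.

After 1 (gather 2 gold): gold=2
After 2 (craft paint): gold=1 paint=3
After 3 (craft valve): gold=1 valve=2
After 4 (gather 2 gold): gold=3 valve=2

Answer: gold=3 valve=2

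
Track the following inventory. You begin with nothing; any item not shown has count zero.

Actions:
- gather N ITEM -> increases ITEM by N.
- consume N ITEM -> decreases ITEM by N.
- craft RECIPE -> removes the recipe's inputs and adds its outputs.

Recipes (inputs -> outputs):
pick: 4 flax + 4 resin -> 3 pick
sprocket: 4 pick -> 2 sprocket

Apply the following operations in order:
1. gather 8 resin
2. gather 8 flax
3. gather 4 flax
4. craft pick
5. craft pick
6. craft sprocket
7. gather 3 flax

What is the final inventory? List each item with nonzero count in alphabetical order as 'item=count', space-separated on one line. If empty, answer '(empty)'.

After 1 (gather 8 resin): resin=8
After 2 (gather 8 flax): flax=8 resin=8
After 3 (gather 4 flax): flax=12 resin=8
After 4 (craft pick): flax=8 pick=3 resin=4
After 5 (craft pick): flax=4 pick=6
After 6 (craft sprocket): flax=4 pick=2 sprocket=2
After 7 (gather 3 flax): flax=7 pick=2 sprocket=2

Answer: flax=7 pick=2 sprocket=2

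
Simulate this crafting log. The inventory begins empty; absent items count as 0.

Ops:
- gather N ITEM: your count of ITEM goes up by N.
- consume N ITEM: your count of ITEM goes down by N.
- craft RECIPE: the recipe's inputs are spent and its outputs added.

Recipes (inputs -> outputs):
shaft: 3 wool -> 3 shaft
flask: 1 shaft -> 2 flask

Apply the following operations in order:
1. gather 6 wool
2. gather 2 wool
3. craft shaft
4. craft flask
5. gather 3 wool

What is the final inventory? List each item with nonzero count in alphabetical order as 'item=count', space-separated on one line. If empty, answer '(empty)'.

After 1 (gather 6 wool): wool=6
After 2 (gather 2 wool): wool=8
After 3 (craft shaft): shaft=3 wool=5
After 4 (craft flask): flask=2 shaft=2 wool=5
After 5 (gather 3 wool): flask=2 shaft=2 wool=8

Answer: flask=2 shaft=2 wool=8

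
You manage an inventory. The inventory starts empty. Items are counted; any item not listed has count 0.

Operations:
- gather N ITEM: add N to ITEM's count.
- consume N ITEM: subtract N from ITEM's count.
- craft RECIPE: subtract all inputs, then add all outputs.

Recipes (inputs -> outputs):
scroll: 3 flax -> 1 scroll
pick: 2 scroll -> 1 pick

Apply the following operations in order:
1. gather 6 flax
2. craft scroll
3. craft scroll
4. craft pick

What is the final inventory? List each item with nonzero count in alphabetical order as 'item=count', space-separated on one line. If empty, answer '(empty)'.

After 1 (gather 6 flax): flax=6
After 2 (craft scroll): flax=3 scroll=1
After 3 (craft scroll): scroll=2
After 4 (craft pick): pick=1

Answer: pick=1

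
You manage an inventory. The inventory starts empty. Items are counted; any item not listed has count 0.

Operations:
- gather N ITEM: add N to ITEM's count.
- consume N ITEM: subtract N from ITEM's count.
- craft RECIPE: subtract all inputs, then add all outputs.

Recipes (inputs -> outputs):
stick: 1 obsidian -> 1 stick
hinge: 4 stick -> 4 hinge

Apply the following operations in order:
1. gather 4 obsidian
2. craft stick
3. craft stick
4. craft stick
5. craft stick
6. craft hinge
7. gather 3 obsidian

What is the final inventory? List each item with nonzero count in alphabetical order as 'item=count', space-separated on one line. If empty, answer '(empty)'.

Answer: hinge=4 obsidian=3

Derivation:
After 1 (gather 4 obsidian): obsidian=4
After 2 (craft stick): obsidian=3 stick=1
After 3 (craft stick): obsidian=2 stick=2
After 4 (craft stick): obsidian=1 stick=3
After 5 (craft stick): stick=4
After 6 (craft hinge): hinge=4
After 7 (gather 3 obsidian): hinge=4 obsidian=3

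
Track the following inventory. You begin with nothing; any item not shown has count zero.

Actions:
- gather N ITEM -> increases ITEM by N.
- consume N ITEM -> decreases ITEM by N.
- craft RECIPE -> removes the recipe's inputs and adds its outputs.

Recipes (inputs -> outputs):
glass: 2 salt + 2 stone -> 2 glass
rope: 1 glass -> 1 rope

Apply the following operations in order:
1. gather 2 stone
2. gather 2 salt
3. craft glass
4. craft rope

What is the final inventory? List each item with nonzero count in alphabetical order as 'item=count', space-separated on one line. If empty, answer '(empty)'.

After 1 (gather 2 stone): stone=2
After 2 (gather 2 salt): salt=2 stone=2
After 3 (craft glass): glass=2
After 4 (craft rope): glass=1 rope=1

Answer: glass=1 rope=1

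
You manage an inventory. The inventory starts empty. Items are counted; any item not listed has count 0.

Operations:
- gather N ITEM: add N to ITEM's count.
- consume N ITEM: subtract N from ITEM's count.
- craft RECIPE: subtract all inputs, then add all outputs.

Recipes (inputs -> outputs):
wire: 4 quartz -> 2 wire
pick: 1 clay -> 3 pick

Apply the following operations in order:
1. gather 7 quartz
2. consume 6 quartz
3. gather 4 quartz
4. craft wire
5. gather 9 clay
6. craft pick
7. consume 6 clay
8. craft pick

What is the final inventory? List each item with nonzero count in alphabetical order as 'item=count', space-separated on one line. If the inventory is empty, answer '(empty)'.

Answer: clay=1 pick=6 quartz=1 wire=2

Derivation:
After 1 (gather 7 quartz): quartz=7
After 2 (consume 6 quartz): quartz=1
After 3 (gather 4 quartz): quartz=5
After 4 (craft wire): quartz=1 wire=2
After 5 (gather 9 clay): clay=9 quartz=1 wire=2
After 6 (craft pick): clay=8 pick=3 quartz=1 wire=2
After 7 (consume 6 clay): clay=2 pick=3 quartz=1 wire=2
After 8 (craft pick): clay=1 pick=6 quartz=1 wire=2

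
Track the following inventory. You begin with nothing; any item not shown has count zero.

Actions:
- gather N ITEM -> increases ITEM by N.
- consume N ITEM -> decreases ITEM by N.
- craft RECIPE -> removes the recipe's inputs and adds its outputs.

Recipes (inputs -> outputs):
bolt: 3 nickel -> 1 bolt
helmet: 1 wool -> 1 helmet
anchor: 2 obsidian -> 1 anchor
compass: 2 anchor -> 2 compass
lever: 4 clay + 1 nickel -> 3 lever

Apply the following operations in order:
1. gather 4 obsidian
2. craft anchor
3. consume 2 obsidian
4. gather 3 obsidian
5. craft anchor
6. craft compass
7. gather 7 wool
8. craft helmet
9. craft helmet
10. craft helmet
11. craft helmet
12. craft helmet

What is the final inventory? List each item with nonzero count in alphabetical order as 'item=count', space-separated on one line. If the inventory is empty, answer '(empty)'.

Answer: compass=2 helmet=5 obsidian=1 wool=2

Derivation:
After 1 (gather 4 obsidian): obsidian=4
After 2 (craft anchor): anchor=1 obsidian=2
After 3 (consume 2 obsidian): anchor=1
After 4 (gather 3 obsidian): anchor=1 obsidian=3
After 5 (craft anchor): anchor=2 obsidian=1
After 6 (craft compass): compass=2 obsidian=1
After 7 (gather 7 wool): compass=2 obsidian=1 wool=7
After 8 (craft helmet): compass=2 helmet=1 obsidian=1 wool=6
After 9 (craft helmet): compass=2 helmet=2 obsidian=1 wool=5
After 10 (craft helmet): compass=2 helmet=3 obsidian=1 wool=4
After 11 (craft helmet): compass=2 helmet=4 obsidian=1 wool=3
After 12 (craft helmet): compass=2 helmet=5 obsidian=1 wool=2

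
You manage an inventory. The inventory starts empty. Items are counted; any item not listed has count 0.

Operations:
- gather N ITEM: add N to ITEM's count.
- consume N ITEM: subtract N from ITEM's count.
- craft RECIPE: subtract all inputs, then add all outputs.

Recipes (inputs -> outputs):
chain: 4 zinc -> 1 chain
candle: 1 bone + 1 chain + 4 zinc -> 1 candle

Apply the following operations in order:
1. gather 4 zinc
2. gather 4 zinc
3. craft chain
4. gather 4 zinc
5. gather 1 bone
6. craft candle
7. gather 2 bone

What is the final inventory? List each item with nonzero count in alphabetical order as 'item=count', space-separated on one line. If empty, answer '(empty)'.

Answer: bone=2 candle=1 zinc=4

Derivation:
After 1 (gather 4 zinc): zinc=4
After 2 (gather 4 zinc): zinc=8
After 3 (craft chain): chain=1 zinc=4
After 4 (gather 4 zinc): chain=1 zinc=8
After 5 (gather 1 bone): bone=1 chain=1 zinc=8
After 6 (craft candle): candle=1 zinc=4
After 7 (gather 2 bone): bone=2 candle=1 zinc=4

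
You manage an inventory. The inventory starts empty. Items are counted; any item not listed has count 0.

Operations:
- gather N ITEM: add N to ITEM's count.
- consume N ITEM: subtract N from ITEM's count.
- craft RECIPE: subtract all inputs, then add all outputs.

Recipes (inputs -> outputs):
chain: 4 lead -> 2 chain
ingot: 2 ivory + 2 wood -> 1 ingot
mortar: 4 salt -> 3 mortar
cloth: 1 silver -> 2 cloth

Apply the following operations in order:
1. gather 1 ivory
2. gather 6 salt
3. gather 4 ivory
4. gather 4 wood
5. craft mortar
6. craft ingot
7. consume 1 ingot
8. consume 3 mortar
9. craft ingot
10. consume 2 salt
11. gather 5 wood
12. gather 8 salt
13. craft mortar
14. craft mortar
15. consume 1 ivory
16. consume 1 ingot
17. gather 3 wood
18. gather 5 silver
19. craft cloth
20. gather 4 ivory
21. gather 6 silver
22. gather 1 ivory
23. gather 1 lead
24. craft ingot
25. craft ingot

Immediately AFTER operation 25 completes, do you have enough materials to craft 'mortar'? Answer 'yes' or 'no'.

Answer: no

Derivation:
After 1 (gather 1 ivory): ivory=1
After 2 (gather 6 salt): ivory=1 salt=6
After 3 (gather 4 ivory): ivory=5 salt=6
After 4 (gather 4 wood): ivory=5 salt=6 wood=4
After 5 (craft mortar): ivory=5 mortar=3 salt=2 wood=4
After 6 (craft ingot): ingot=1 ivory=3 mortar=3 salt=2 wood=2
After 7 (consume 1 ingot): ivory=3 mortar=3 salt=2 wood=2
After 8 (consume 3 mortar): ivory=3 salt=2 wood=2
After 9 (craft ingot): ingot=1 ivory=1 salt=2
After 10 (consume 2 salt): ingot=1 ivory=1
After 11 (gather 5 wood): ingot=1 ivory=1 wood=5
After 12 (gather 8 salt): ingot=1 ivory=1 salt=8 wood=5
After 13 (craft mortar): ingot=1 ivory=1 mortar=3 salt=4 wood=5
After 14 (craft mortar): ingot=1 ivory=1 mortar=6 wood=5
After 15 (consume 1 ivory): ingot=1 mortar=6 wood=5
After 16 (consume 1 ingot): mortar=6 wood=5
After 17 (gather 3 wood): mortar=6 wood=8
After 18 (gather 5 silver): mortar=6 silver=5 wood=8
After 19 (craft cloth): cloth=2 mortar=6 silver=4 wood=8
After 20 (gather 4 ivory): cloth=2 ivory=4 mortar=6 silver=4 wood=8
After 21 (gather 6 silver): cloth=2 ivory=4 mortar=6 silver=10 wood=8
After 22 (gather 1 ivory): cloth=2 ivory=5 mortar=6 silver=10 wood=8
After 23 (gather 1 lead): cloth=2 ivory=5 lead=1 mortar=6 silver=10 wood=8
After 24 (craft ingot): cloth=2 ingot=1 ivory=3 lead=1 mortar=6 silver=10 wood=6
After 25 (craft ingot): cloth=2 ingot=2 ivory=1 lead=1 mortar=6 silver=10 wood=4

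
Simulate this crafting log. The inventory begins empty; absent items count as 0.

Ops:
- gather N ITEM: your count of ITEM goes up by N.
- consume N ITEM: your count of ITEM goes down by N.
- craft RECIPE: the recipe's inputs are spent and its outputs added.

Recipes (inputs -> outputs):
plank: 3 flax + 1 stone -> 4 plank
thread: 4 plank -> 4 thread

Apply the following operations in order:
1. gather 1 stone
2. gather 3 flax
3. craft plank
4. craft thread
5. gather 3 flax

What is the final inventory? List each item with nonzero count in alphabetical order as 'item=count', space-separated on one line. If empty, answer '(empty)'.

Answer: flax=3 thread=4

Derivation:
After 1 (gather 1 stone): stone=1
After 2 (gather 3 flax): flax=3 stone=1
After 3 (craft plank): plank=4
After 4 (craft thread): thread=4
After 5 (gather 3 flax): flax=3 thread=4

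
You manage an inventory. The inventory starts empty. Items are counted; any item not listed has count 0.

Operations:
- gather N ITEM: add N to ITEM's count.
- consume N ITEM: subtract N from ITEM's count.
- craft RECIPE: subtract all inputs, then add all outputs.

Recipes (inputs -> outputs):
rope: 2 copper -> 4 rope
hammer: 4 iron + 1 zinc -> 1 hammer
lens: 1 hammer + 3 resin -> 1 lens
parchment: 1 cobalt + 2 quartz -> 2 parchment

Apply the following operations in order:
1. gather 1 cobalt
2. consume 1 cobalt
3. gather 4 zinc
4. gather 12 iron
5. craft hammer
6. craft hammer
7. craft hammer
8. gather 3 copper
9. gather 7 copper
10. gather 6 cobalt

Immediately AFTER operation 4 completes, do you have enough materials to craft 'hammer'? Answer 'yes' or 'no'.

After 1 (gather 1 cobalt): cobalt=1
After 2 (consume 1 cobalt): (empty)
After 3 (gather 4 zinc): zinc=4
After 4 (gather 12 iron): iron=12 zinc=4

Answer: yes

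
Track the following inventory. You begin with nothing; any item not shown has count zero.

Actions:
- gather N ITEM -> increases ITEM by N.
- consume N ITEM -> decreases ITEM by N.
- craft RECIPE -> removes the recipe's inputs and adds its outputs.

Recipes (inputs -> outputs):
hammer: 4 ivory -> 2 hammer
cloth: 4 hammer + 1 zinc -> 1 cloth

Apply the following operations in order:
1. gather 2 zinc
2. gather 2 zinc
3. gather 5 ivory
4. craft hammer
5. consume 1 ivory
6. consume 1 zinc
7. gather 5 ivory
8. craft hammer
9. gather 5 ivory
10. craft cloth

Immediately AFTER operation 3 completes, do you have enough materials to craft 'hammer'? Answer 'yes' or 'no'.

Answer: yes

Derivation:
After 1 (gather 2 zinc): zinc=2
After 2 (gather 2 zinc): zinc=4
After 3 (gather 5 ivory): ivory=5 zinc=4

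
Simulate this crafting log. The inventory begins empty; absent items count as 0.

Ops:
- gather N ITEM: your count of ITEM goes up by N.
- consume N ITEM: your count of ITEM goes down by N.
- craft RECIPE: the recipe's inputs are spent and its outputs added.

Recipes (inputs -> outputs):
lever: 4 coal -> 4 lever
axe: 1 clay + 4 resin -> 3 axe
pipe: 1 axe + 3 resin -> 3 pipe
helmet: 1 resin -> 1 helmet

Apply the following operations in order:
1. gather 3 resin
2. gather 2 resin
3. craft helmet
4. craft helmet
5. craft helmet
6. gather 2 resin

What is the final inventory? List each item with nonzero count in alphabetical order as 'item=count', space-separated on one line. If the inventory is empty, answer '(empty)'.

After 1 (gather 3 resin): resin=3
After 2 (gather 2 resin): resin=5
After 3 (craft helmet): helmet=1 resin=4
After 4 (craft helmet): helmet=2 resin=3
After 5 (craft helmet): helmet=3 resin=2
After 6 (gather 2 resin): helmet=3 resin=4

Answer: helmet=3 resin=4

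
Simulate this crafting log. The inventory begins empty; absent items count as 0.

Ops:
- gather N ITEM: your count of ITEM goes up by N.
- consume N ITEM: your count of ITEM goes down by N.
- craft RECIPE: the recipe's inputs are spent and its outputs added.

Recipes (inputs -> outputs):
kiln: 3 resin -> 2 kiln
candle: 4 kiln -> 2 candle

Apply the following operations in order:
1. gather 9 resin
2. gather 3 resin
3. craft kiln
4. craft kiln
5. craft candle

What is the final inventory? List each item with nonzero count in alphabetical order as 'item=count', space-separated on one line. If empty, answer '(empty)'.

Answer: candle=2 resin=6

Derivation:
After 1 (gather 9 resin): resin=9
After 2 (gather 3 resin): resin=12
After 3 (craft kiln): kiln=2 resin=9
After 4 (craft kiln): kiln=4 resin=6
After 5 (craft candle): candle=2 resin=6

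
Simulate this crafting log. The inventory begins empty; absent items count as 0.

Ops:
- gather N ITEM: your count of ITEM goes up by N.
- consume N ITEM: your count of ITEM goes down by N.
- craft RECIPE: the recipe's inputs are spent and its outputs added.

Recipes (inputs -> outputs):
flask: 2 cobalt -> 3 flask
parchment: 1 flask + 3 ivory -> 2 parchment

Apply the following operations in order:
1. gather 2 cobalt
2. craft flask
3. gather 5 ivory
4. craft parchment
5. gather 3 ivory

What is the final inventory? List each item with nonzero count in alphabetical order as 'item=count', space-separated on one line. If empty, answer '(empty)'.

After 1 (gather 2 cobalt): cobalt=2
After 2 (craft flask): flask=3
After 3 (gather 5 ivory): flask=3 ivory=5
After 4 (craft parchment): flask=2 ivory=2 parchment=2
After 5 (gather 3 ivory): flask=2 ivory=5 parchment=2

Answer: flask=2 ivory=5 parchment=2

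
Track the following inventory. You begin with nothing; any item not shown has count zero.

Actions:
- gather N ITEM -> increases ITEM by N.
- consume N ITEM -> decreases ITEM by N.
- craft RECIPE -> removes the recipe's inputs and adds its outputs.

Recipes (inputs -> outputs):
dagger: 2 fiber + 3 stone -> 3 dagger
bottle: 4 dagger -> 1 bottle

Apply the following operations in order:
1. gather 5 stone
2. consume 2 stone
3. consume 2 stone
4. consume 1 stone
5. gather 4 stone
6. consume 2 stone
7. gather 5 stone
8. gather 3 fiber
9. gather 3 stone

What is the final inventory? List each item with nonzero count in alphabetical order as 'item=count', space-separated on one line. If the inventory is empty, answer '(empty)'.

After 1 (gather 5 stone): stone=5
After 2 (consume 2 stone): stone=3
After 3 (consume 2 stone): stone=1
After 4 (consume 1 stone): (empty)
After 5 (gather 4 stone): stone=4
After 6 (consume 2 stone): stone=2
After 7 (gather 5 stone): stone=7
After 8 (gather 3 fiber): fiber=3 stone=7
After 9 (gather 3 stone): fiber=3 stone=10

Answer: fiber=3 stone=10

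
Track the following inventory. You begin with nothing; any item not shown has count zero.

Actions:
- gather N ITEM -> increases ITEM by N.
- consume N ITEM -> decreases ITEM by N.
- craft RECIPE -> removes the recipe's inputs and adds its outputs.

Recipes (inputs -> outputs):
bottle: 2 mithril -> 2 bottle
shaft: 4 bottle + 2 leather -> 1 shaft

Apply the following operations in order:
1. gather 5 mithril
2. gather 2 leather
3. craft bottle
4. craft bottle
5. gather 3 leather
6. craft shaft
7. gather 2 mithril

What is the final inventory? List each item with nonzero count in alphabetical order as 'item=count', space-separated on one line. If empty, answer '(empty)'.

Answer: leather=3 mithril=3 shaft=1

Derivation:
After 1 (gather 5 mithril): mithril=5
After 2 (gather 2 leather): leather=2 mithril=5
After 3 (craft bottle): bottle=2 leather=2 mithril=3
After 4 (craft bottle): bottle=4 leather=2 mithril=1
After 5 (gather 3 leather): bottle=4 leather=5 mithril=1
After 6 (craft shaft): leather=3 mithril=1 shaft=1
After 7 (gather 2 mithril): leather=3 mithril=3 shaft=1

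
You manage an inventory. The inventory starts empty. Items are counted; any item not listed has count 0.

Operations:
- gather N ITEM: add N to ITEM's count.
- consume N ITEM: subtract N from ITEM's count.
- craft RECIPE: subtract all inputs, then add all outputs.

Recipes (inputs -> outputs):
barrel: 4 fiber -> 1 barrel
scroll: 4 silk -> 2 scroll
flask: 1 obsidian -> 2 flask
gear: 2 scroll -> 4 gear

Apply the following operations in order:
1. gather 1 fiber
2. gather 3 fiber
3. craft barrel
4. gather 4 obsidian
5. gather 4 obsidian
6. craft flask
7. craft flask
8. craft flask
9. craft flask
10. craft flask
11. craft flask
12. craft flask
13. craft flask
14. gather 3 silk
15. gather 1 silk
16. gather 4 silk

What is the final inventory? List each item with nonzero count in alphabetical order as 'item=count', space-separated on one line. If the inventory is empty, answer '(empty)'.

Answer: barrel=1 flask=16 silk=8

Derivation:
After 1 (gather 1 fiber): fiber=1
After 2 (gather 3 fiber): fiber=4
After 3 (craft barrel): barrel=1
After 4 (gather 4 obsidian): barrel=1 obsidian=4
After 5 (gather 4 obsidian): barrel=1 obsidian=8
After 6 (craft flask): barrel=1 flask=2 obsidian=7
After 7 (craft flask): barrel=1 flask=4 obsidian=6
After 8 (craft flask): barrel=1 flask=6 obsidian=5
After 9 (craft flask): barrel=1 flask=8 obsidian=4
After 10 (craft flask): barrel=1 flask=10 obsidian=3
After 11 (craft flask): barrel=1 flask=12 obsidian=2
After 12 (craft flask): barrel=1 flask=14 obsidian=1
After 13 (craft flask): barrel=1 flask=16
After 14 (gather 3 silk): barrel=1 flask=16 silk=3
After 15 (gather 1 silk): barrel=1 flask=16 silk=4
After 16 (gather 4 silk): barrel=1 flask=16 silk=8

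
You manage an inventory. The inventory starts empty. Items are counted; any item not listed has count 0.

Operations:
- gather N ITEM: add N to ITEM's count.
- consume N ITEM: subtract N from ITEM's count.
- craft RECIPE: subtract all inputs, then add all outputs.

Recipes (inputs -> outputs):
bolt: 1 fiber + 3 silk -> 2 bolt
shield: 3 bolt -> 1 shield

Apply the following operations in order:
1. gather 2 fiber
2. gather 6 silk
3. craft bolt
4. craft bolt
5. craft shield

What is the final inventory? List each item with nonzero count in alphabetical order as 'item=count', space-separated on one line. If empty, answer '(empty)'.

After 1 (gather 2 fiber): fiber=2
After 2 (gather 6 silk): fiber=2 silk=6
After 3 (craft bolt): bolt=2 fiber=1 silk=3
After 4 (craft bolt): bolt=4
After 5 (craft shield): bolt=1 shield=1

Answer: bolt=1 shield=1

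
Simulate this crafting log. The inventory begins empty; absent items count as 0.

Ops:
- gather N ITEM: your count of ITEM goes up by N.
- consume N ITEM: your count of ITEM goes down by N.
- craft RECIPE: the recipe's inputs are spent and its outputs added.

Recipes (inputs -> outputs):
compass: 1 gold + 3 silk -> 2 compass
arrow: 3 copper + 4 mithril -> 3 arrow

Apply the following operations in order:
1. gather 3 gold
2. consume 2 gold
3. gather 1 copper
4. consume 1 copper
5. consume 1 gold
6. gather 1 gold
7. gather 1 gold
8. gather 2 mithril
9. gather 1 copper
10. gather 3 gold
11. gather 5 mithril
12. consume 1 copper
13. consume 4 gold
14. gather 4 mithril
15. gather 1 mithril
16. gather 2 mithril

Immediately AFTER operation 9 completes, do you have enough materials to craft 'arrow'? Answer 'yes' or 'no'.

Answer: no

Derivation:
After 1 (gather 3 gold): gold=3
After 2 (consume 2 gold): gold=1
After 3 (gather 1 copper): copper=1 gold=1
After 4 (consume 1 copper): gold=1
After 5 (consume 1 gold): (empty)
After 6 (gather 1 gold): gold=1
After 7 (gather 1 gold): gold=2
After 8 (gather 2 mithril): gold=2 mithril=2
After 9 (gather 1 copper): copper=1 gold=2 mithril=2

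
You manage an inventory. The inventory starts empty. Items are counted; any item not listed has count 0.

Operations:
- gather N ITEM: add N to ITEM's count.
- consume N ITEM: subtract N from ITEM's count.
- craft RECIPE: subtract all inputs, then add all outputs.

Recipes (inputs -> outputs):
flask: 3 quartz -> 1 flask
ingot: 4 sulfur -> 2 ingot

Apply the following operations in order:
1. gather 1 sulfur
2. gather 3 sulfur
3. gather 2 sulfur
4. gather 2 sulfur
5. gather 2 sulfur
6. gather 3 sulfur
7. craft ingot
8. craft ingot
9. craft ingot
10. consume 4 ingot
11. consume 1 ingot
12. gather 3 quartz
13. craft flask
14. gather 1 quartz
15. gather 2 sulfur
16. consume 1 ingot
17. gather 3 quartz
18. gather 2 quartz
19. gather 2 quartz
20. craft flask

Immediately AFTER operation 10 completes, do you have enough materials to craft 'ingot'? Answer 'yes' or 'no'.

Answer: no

Derivation:
After 1 (gather 1 sulfur): sulfur=1
After 2 (gather 3 sulfur): sulfur=4
After 3 (gather 2 sulfur): sulfur=6
After 4 (gather 2 sulfur): sulfur=8
After 5 (gather 2 sulfur): sulfur=10
After 6 (gather 3 sulfur): sulfur=13
After 7 (craft ingot): ingot=2 sulfur=9
After 8 (craft ingot): ingot=4 sulfur=5
After 9 (craft ingot): ingot=6 sulfur=1
After 10 (consume 4 ingot): ingot=2 sulfur=1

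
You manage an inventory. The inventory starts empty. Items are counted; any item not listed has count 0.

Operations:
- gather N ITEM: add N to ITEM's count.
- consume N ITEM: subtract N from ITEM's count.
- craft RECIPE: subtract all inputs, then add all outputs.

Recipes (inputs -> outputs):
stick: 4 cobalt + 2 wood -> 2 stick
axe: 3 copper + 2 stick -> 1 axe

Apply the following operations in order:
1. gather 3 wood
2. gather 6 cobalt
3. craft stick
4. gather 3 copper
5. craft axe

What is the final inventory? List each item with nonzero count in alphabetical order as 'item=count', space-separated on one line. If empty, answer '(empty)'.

Answer: axe=1 cobalt=2 wood=1

Derivation:
After 1 (gather 3 wood): wood=3
After 2 (gather 6 cobalt): cobalt=6 wood=3
After 3 (craft stick): cobalt=2 stick=2 wood=1
After 4 (gather 3 copper): cobalt=2 copper=3 stick=2 wood=1
After 5 (craft axe): axe=1 cobalt=2 wood=1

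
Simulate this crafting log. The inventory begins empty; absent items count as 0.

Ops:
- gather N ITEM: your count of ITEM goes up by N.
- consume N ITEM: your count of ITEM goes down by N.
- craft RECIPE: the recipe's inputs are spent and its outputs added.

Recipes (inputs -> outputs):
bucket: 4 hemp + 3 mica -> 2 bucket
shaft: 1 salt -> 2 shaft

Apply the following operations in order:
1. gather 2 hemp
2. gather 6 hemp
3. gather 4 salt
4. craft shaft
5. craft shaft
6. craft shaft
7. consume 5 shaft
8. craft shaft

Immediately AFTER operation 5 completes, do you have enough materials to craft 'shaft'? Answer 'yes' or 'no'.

After 1 (gather 2 hemp): hemp=2
After 2 (gather 6 hemp): hemp=8
After 3 (gather 4 salt): hemp=8 salt=4
After 4 (craft shaft): hemp=8 salt=3 shaft=2
After 5 (craft shaft): hemp=8 salt=2 shaft=4

Answer: yes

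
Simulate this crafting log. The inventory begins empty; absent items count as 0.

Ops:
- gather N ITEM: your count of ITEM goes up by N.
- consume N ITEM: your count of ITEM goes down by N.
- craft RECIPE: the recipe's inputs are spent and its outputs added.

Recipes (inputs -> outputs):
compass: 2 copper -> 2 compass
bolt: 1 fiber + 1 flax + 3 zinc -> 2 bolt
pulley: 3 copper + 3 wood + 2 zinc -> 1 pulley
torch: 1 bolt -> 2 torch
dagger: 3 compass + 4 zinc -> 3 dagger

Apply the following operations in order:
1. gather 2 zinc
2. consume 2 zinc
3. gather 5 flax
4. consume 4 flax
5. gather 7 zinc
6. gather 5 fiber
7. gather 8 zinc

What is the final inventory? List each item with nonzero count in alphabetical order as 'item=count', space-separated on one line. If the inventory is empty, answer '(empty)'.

Answer: fiber=5 flax=1 zinc=15

Derivation:
After 1 (gather 2 zinc): zinc=2
After 2 (consume 2 zinc): (empty)
After 3 (gather 5 flax): flax=5
After 4 (consume 4 flax): flax=1
After 5 (gather 7 zinc): flax=1 zinc=7
After 6 (gather 5 fiber): fiber=5 flax=1 zinc=7
After 7 (gather 8 zinc): fiber=5 flax=1 zinc=15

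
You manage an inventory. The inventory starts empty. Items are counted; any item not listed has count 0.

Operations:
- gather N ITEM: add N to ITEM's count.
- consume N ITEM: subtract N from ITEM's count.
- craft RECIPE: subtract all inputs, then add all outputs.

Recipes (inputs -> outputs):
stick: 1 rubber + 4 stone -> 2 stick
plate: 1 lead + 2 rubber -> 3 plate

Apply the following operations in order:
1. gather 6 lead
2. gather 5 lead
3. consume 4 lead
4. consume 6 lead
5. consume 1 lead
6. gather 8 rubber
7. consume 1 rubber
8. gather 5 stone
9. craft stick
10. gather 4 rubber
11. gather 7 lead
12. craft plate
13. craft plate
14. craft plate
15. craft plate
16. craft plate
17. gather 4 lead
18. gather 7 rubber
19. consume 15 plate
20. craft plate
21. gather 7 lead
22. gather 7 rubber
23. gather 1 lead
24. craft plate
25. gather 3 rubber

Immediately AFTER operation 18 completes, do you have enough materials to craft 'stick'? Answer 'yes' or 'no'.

Answer: no

Derivation:
After 1 (gather 6 lead): lead=6
After 2 (gather 5 lead): lead=11
After 3 (consume 4 lead): lead=7
After 4 (consume 6 lead): lead=1
After 5 (consume 1 lead): (empty)
After 6 (gather 8 rubber): rubber=8
After 7 (consume 1 rubber): rubber=7
After 8 (gather 5 stone): rubber=7 stone=5
After 9 (craft stick): rubber=6 stick=2 stone=1
After 10 (gather 4 rubber): rubber=10 stick=2 stone=1
After 11 (gather 7 lead): lead=7 rubber=10 stick=2 stone=1
After 12 (craft plate): lead=6 plate=3 rubber=8 stick=2 stone=1
After 13 (craft plate): lead=5 plate=6 rubber=6 stick=2 stone=1
After 14 (craft plate): lead=4 plate=9 rubber=4 stick=2 stone=1
After 15 (craft plate): lead=3 plate=12 rubber=2 stick=2 stone=1
After 16 (craft plate): lead=2 plate=15 stick=2 stone=1
After 17 (gather 4 lead): lead=6 plate=15 stick=2 stone=1
After 18 (gather 7 rubber): lead=6 plate=15 rubber=7 stick=2 stone=1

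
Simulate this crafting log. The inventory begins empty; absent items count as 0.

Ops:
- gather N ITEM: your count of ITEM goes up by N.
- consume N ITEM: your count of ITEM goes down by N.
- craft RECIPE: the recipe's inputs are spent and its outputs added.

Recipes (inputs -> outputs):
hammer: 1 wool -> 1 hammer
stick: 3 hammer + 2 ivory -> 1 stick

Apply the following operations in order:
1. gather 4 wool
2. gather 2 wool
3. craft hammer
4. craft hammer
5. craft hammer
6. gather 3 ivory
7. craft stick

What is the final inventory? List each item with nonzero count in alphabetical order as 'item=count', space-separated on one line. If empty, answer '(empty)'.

After 1 (gather 4 wool): wool=4
After 2 (gather 2 wool): wool=6
After 3 (craft hammer): hammer=1 wool=5
After 4 (craft hammer): hammer=2 wool=4
After 5 (craft hammer): hammer=3 wool=3
After 6 (gather 3 ivory): hammer=3 ivory=3 wool=3
After 7 (craft stick): ivory=1 stick=1 wool=3

Answer: ivory=1 stick=1 wool=3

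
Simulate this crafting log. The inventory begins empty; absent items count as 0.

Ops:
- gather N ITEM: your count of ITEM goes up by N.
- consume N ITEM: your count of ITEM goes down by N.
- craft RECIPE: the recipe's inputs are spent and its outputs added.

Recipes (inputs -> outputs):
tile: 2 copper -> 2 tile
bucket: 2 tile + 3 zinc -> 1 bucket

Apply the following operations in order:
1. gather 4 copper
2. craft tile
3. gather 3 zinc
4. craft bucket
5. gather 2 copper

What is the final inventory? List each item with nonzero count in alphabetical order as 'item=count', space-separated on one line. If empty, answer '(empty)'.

After 1 (gather 4 copper): copper=4
After 2 (craft tile): copper=2 tile=2
After 3 (gather 3 zinc): copper=2 tile=2 zinc=3
After 4 (craft bucket): bucket=1 copper=2
After 5 (gather 2 copper): bucket=1 copper=4

Answer: bucket=1 copper=4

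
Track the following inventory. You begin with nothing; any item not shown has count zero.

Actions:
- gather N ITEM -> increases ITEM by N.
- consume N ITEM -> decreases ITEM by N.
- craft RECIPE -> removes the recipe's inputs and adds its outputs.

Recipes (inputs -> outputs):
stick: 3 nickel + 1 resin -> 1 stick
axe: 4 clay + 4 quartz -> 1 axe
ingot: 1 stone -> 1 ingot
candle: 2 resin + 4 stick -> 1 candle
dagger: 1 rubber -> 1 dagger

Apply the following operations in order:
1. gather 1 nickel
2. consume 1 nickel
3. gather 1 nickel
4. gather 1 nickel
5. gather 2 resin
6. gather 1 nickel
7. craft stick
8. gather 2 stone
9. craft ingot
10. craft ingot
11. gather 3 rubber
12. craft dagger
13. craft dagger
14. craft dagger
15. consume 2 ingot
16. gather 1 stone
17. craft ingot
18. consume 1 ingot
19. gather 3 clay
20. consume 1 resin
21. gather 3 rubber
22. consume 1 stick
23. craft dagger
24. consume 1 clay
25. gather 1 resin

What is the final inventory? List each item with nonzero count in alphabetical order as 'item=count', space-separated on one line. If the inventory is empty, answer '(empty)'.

After 1 (gather 1 nickel): nickel=1
After 2 (consume 1 nickel): (empty)
After 3 (gather 1 nickel): nickel=1
After 4 (gather 1 nickel): nickel=2
After 5 (gather 2 resin): nickel=2 resin=2
After 6 (gather 1 nickel): nickel=3 resin=2
After 7 (craft stick): resin=1 stick=1
After 8 (gather 2 stone): resin=1 stick=1 stone=2
After 9 (craft ingot): ingot=1 resin=1 stick=1 stone=1
After 10 (craft ingot): ingot=2 resin=1 stick=1
After 11 (gather 3 rubber): ingot=2 resin=1 rubber=3 stick=1
After 12 (craft dagger): dagger=1 ingot=2 resin=1 rubber=2 stick=1
After 13 (craft dagger): dagger=2 ingot=2 resin=1 rubber=1 stick=1
After 14 (craft dagger): dagger=3 ingot=2 resin=1 stick=1
After 15 (consume 2 ingot): dagger=3 resin=1 stick=1
After 16 (gather 1 stone): dagger=3 resin=1 stick=1 stone=1
After 17 (craft ingot): dagger=3 ingot=1 resin=1 stick=1
After 18 (consume 1 ingot): dagger=3 resin=1 stick=1
After 19 (gather 3 clay): clay=3 dagger=3 resin=1 stick=1
After 20 (consume 1 resin): clay=3 dagger=3 stick=1
After 21 (gather 3 rubber): clay=3 dagger=3 rubber=3 stick=1
After 22 (consume 1 stick): clay=3 dagger=3 rubber=3
After 23 (craft dagger): clay=3 dagger=4 rubber=2
After 24 (consume 1 clay): clay=2 dagger=4 rubber=2
After 25 (gather 1 resin): clay=2 dagger=4 resin=1 rubber=2

Answer: clay=2 dagger=4 resin=1 rubber=2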